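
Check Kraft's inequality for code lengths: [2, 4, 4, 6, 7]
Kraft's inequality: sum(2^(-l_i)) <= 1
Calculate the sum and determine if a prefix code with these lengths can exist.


Sum = 2^(-2) + 2^(-4) + 2^(-4) + 2^(-6) + 2^(-7)
    = 0.25 + 0.0625 + 0.0625 + 0.015625 + 0.0078125
    = 51/128 = 0.3984375
Since 0.3984375 <= 1, Kraft's inequality IS satisfied.
A prefix code with these lengths CAN exist.

Kraft sum = 0.3984375. Satisfied.


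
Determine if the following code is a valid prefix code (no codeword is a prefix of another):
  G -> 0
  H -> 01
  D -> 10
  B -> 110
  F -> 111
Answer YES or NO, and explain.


Checking each pair (does one codeword prefix another?):
  G='0' vs H='01': prefix -- VIOLATION

NO -- this is NOT a valid prefix code. G (0) is a prefix of H (01).


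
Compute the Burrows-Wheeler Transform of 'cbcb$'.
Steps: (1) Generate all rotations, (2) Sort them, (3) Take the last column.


Rotations (sorted):
  0: $cbcb -> last char: b
  1: b$cbc -> last char: c
  2: bcb$c -> last char: c
  3: cb$cb -> last char: b
  4: cbcb$ -> last char: $


BWT = bccb$


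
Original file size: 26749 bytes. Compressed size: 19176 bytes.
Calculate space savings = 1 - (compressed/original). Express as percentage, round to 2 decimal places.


ratio = compressed/original = 19176/26749 = 0.716887
savings = 1 - ratio = 1 - 0.716887 = 0.283113
as a percentage: 0.283113 * 100 = 28.31%

Space savings = 1 - 19176/26749 = 28.31%


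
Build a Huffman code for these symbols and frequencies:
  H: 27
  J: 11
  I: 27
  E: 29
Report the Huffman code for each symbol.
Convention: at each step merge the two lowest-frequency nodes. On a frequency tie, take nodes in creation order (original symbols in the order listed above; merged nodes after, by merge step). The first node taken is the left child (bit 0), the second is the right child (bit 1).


Huffman tree construction:
Step 1: Merge J(11) + H(27) = 38
Step 2: Merge I(27) + E(29) = 56
Step 3: Merge (J+H)(38) + (I+E)(56) = 94
Read each symbol's code off the tree from the root (left child = 0, right child = 1).

Codes:
  H: 01 (length 2)
  J: 00 (length 2)
  I: 10 (length 2)
  E: 11 (length 2)
Average code length: 188/94 = 2.0000 bits/symbol


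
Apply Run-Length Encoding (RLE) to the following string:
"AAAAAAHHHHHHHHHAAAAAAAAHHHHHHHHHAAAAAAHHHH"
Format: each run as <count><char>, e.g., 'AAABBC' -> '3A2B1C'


Scanning runs left to right:
  i=0: run of 'A' x 6 -> '6A'
  i=6: run of 'H' x 9 -> '9H'
  i=15: run of 'A' x 8 -> '8A'
  i=23: run of 'H' x 9 -> '9H'
  i=32: run of 'A' x 6 -> '6A'
  i=38: run of 'H' x 4 -> '4H'

RLE = 6A9H8A9H6A4H


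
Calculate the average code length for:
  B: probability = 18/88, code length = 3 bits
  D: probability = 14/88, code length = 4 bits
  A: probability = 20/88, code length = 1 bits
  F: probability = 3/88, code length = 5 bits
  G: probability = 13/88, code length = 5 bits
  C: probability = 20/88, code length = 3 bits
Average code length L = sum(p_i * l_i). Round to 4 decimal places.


Weighted contributions p_i * l_i:
  B: (18/88) * 3 = 54/88
  D: (14/88) * 4 = 56/88
  A: (20/88) * 1 = 20/88
  F: (3/88) * 5 = 15/88
  G: (13/88) * 5 = 65/88
  C: (20/88) * 3 = 60/88
Sum = (54 + 56 + 20 + 15 + 65 + 60)/88 = 270/88

L = 270/88 = 3.0682 bits/symbol


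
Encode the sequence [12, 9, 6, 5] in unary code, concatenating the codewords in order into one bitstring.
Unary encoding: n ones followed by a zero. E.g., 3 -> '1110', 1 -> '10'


Encode each number as n ones followed by a terminating 0:
  12 -> 1111111111110 (13 bits)
  9 -> 1111111110 (10 bits)
  6 -> 1111110 (7 bits)
  5 -> 111110 (6 bits)
Total length = 13 + 10 + 7 + 6 = 36 bits.

Unary([12, 9, 6, 5]) = 111111111111011111111101111110111110 (36 bits)


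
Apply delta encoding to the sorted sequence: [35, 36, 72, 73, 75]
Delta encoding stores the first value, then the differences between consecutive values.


First value: 35
Deltas:
  36 - 35 = 1
  72 - 36 = 36
  73 - 72 = 1
  75 - 73 = 2


Delta encoded: [35, 1, 36, 1, 2]


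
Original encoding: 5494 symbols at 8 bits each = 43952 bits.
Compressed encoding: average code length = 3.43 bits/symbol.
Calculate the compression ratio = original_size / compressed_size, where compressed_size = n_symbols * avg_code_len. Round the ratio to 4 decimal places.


original_size = n_symbols * orig_bits = 5494 * 8 = 43952 bits
compressed_size = n_symbols * avg_code_len = 5494 * 3.43 = 18844.42 bits
ratio = original_size / compressed_size = 43952 / 18844.42 = 2.3324

Compression ratio = 2.3324


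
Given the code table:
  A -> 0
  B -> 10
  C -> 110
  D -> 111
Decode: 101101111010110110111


Decoding:
10 -> B
110 -> C
111 -> D
10 -> B
10 -> B
110 -> C
110 -> C
111 -> D


Result: BCDBBCCD


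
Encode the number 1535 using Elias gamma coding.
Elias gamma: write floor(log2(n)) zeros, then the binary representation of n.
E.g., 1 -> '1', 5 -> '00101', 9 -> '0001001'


num_bits = floor(log2(1535)) + 1 = 11
leading_zeros = num_bits - 1 = 10
binary(1535) = 10111111111

Elias gamma(1535) = '0000000000' + '10111111111' = 000000000010111111111 (21 bits)


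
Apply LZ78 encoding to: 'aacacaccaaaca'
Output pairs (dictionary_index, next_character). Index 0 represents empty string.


LZ78 encoding steps:
Dictionary: {0: ''}
Step 1: w='' (idx 0), next='a' -> output (0, 'a'), add 'a' as idx 1
Step 2: w='a' (idx 1), next='c' -> output (1, 'c'), add 'ac' as idx 2
Step 3: w='ac' (idx 2), next='a' -> output (2, 'a'), add 'aca' as idx 3
Step 4: w='' (idx 0), next='c' -> output (0, 'c'), add 'c' as idx 4
Step 5: w='c' (idx 4), next='a' -> output (4, 'a'), add 'ca' as idx 5
Step 6: w='a' (idx 1), next='a' -> output (1, 'a'), add 'aa' as idx 6
Step 7: w='ca' (idx 5), end of input -> output (5, '')


Encoded: [(0, 'a'), (1, 'c'), (2, 'a'), (0, 'c'), (4, 'a'), (1, 'a'), (5, '')]


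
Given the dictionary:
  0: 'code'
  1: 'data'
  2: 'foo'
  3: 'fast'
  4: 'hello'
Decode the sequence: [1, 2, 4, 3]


Look up each index in the dictionary:
  1 -> 'data'
  2 -> 'foo'
  4 -> 'hello'
  3 -> 'fast'

Decoded: "data foo hello fast"


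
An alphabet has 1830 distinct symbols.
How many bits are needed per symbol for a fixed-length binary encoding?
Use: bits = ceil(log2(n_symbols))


log2(1830) = 10.8376
Bracket: 2^10 = 1024 < 1830 <= 2^11 = 2048
So ceil(log2(1830)) = 11

bits = ceil(log2(1830)) = ceil(10.8376) = 11 bits


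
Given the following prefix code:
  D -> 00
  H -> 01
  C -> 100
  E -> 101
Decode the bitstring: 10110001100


Decoding step by step:
Bits 101 -> E
Bits 100 -> C
Bits 01 -> H
Bits 100 -> C


Decoded message: ECHC


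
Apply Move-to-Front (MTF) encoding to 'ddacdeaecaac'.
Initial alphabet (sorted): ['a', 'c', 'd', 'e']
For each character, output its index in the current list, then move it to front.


MTF encoding:
'd': index 2 in ['a', 'c', 'd', 'e'] -> ['d', 'a', 'c', 'e']
'd': index 0 in ['d', 'a', 'c', 'e'] -> ['d', 'a', 'c', 'e']
'a': index 1 in ['d', 'a', 'c', 'e'] -> ['a', 'd', 'c', 'e']
'c': index 2 in ['a', 'd', 'c', 'e'] -> ['c', 'a', 'd', 'e']
'd': index 2 in ['c', 'a', 'd', 'e'] -> ['d', 'c', 'a', 'e']
'e': index 3 in ['d', 'c', 'a', 'e'] -> ['e', 'd', 'c', 'a']
'a': index 3 in ['e', 'd', 'c', 'a'] -> ['a', 'e', 'd', 'c']
'e': index 1 in ['a', 'e', 'd', 'c'] -> ['e', 'a', 'd', 'c']
'c': index 3 in ['e', 'a', 'd', 'c'] -> ['c', 'e', 'a', 'd']
'a': index 2 in ['c', 'e', 'a', 'd'] -> ['a', 'c', 'e', 'd']
'a': index 0 in ['a', 'c', 'e', 'd'] -> ['a', 'c', 'e', 'd']
'c': index 1 in ['a', 'c', 'e', 'd'] -> ['c', 'a', 'e', 'd']


Output: [2, 0, 1, 2, 2, 3, 3, 1, 3, 2, 0, 1]


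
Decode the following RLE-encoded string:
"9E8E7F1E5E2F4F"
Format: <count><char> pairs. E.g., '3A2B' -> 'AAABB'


Expanding each <count><char> pair:
  9E -> 'EEEEEEEEE'
  8E -> 'EEEEEEEE'
  7F -> 'FFFFFFF'
  1E -> 'E'
  5E -> 'EEEEE'
  2F -> 'FF'
  4F -> 'FFFF'

Decoded = EEEEEEEEEEEEEEEEEFFFFFFFEEEEEEFFFFFF


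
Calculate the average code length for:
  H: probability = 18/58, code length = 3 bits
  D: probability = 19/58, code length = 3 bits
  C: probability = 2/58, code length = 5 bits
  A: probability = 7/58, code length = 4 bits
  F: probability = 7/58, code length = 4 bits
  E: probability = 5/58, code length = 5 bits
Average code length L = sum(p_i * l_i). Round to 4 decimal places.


Weighted contributions p_i * l_i:
  H: (18/58) * 3 = 54/58
  D: (19/58) * 3 = 57/58
  C: (2/58) * 5 = 10/58
  A: (7/58) * 4 = 28/58
  F: (7/58) * 4 = 28/58
  E: (5/58) * 5 = 25/58
Sum = (54 + 57 + 10 + 28 + 28 + 25)/58 = 202/58

L = 202/58 = 3.4828 bits/symbol


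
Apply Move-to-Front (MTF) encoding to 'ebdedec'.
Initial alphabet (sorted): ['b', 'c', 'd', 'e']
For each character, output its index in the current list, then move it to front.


MTF encoding:
'e': index 3 in ['b', 'c', 'd', 'e'] -> ['e', 'b', 'c', 'd']
'b': index 1 in ['e', 'b', 'c', 'd'] -> ['b', 'e', 'c', 'd']
'd': index 3 in ['b', 'e', 'c', 'd'] -> ['d', 'b', 'e', 'c']
'e': index 2 in ['d', 'b', 'e', 'c'] -> ['e', 'd', 'b', 'c']
'd': index 1 in ['e', 'd', 'b', 'c'] -> ['d', 'e', 'b', 'c']
'e': index 1 in ['d', 'e', 'b', 'c'] -> ['e', 'd', 'b', 'c']
'c': index 3 in ['e', 'd', 'b', 'c'] -> ['c', 'e', 'd', 'b']


Output: [3, 1, 3, 2, 1, 1, 3]


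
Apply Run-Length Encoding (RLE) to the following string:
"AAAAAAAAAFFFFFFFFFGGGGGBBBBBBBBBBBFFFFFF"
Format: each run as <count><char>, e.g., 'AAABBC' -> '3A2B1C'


Scanning runs left to right:
  i=0: run of 'A' x 9 -> '9A'
  i=9: run of 'F' x 9 -> '9F'
  i=18: run of 'G' x 5 -> '5G'
  i=23: run of 'B' x 11 -> '11B'
  i=34: run of 'F' x 6 -> '6F'

RLE = 9A9F5G11B6F


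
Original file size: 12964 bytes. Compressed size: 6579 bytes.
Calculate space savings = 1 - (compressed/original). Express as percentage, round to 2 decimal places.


ratio = compressed/original = 6579/12964 = 0.507482
savings = 1 - ratio = 1 - 0.507482 = 0.492518
as a percentage: 0.492518 * 100 = 49.25%

Space savings = 1 - 6579/12964 = 49.25%


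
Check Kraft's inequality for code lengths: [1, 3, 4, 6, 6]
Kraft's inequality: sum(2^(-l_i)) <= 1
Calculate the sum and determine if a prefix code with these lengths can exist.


Sum = 2^(-1) + 2^(-3) + 2^(-4) + 2^(-6) + 2^(-6)
    = 0.5 + 0.125 + 0.0625 + 0.015625 + 0.015625
    = 46/64 = 0.71875
Since 0.71875 <= 1, Kraft's inequality IS satisfied.
A prefix code with these lengths CAN exist.

Kraft sum = 0.71875. Satisfied.


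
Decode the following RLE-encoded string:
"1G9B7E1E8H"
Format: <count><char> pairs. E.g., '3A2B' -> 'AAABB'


Expanding each <count><char> pair:
  1G -> 'G'
  9B -> 'BBBBBBBBB'
  7E -> 'EEEEEEE'
  1E -> 'E'
  8H -> 'HHHHHHHH'

Decoded = GBBBBBBBBBEEEEEEEEHHHHHHHH


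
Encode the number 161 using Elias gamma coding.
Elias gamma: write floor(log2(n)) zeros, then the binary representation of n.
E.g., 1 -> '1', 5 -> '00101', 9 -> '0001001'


num_bits = floor(log2(161)) + 1 = 8
leading_zeros = num_bits - 1 = 7
binary(161) = 10100001

Elias gamma(161) = '0000000' + '10100001' = 000000010100001 (15 bits)


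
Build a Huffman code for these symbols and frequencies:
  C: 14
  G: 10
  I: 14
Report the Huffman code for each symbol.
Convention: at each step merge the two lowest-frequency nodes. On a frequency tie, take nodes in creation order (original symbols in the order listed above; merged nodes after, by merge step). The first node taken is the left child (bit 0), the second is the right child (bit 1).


Huffman tree construction:
Step 1: Merge G(10) + C(14) = 24
Step 2: Merge I(14) + (G+C)(24) = 38
Read each symbol's code off the tree from the root (left child = 0, right child = 1).

Codes:
  C: 11 (length 2)
  G: 10 (length 2)
  I: 0 (length 1)
Average code length: 62/38 = 1.6316 bits/symbol


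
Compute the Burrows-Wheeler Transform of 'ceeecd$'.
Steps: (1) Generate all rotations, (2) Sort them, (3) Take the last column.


Rotations (sorted):
  0: $ceeecd -> last char: d
  1: cd$ceee -> last char: e
  2: ceeecd$ -> last char: $
  3: d$ceeec -> last char: c
  4: ecd$cee -> last char: e
  5: eecd$ce -> last char: e
  6: eeecd$c -> last char: c


BWT = de$ceec


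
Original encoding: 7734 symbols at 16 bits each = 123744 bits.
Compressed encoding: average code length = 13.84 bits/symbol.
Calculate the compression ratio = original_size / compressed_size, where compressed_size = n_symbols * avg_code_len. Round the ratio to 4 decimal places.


original_size = n_symbols * orig_bits = 7734 * 16 = 123744 bits
compressed_size = n_symbols * avg_code_len = 7734 * 13.84 = 107038.56 bits
ratio = original_size / compressed_size = 123744 / 107038.56 = 1.1561

Compression ratio = 1.1561


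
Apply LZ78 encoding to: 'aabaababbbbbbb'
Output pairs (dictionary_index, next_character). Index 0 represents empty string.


LZ78 encoding steps:
Dictionary: {0: ''}
Step 1: w='' (idx 0), next='a' -> output (0, 'a'), add 'a' as idx 1
Step 2: w='a' (idx 1), next='b' -> output (1, 'b'), add 'ab' as idx 2
Step 3: w='a' (idx 1), next='a' -> output (1, 'a'), add 'aa' as idx 3
Step 4: w='' (idx 0), next='b' -> output (0, 'b'), add 'b' as idx 4
Step 5: w='ab' (idx 2), next='b' -> output (2, 'b'), add 'abb' as idx 5
Step 6: w='b' (idx 4), next='b' -> output (4, 'b'), add 'bb' as idx 6
Step 7: w='bb' (idx 6), next='b' -> output (6, 'b'), add 'bbb' as idx 7


Encoded: [(0, 'a'), (1, 'b'), (1, 'a'), (0, 'b'), (2, 'b'), (4, 'b'), (6, 'b')]


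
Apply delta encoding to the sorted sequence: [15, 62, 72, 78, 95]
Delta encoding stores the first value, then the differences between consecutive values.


First value: 15
Deltas:
  62 - 15 = 47
  72 - 62 = 10
  78 - 72 = 6
  95 - 78 = 17


Delta encoded: [15, 47, 10, 6, 17]


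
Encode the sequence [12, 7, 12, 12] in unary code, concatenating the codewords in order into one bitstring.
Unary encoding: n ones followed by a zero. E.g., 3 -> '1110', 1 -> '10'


Encode each number as n ones followed by a terminating 0:
  12 -> 1111111111110 (13 bits)
  7 -> 11111110 (8 bits)
  12 -> 1111111111110 (13 bits)
  12 -> 1111111111110 (13 bits)
Total length = 13 + 8 + 13 + 13 = 47 bits.

Unary([12, 7, 12, 12]) = 11111111111101111111011111111111101111111111110 (47 bits)


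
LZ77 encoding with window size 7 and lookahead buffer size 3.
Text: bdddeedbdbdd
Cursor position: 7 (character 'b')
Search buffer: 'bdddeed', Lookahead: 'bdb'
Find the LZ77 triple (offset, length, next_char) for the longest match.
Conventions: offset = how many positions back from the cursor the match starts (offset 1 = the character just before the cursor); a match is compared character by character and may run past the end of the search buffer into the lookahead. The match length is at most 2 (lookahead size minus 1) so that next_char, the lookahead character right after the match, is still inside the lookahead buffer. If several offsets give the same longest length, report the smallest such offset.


Try each offset into the search buffer:
  offset=1 (pos 6, char 'd'): match length 0
  offset=2 (pos 5, char 'e'): match length 0
  offset=3 (pos 4, char 'e'): match length 0
  offset=4 (pos 3, char 'd'): match length 0
  offset=5 (pos 2, char 'd'): match length 0
  offset=6 (pos 1, char 'd'): match length 0
  offset=7 (pos 0, char 'b'): match length 2
Longest match has length 2 at offset 7.
next_char = character at position 7 + 2 = 9 -> 'b'

Best match: offset=7, length=2 (matching 'bd' starting at position 0)
LZ77 triple: (7, 2, 'b')


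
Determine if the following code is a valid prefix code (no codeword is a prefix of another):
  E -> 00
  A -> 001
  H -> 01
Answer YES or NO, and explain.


Checking each pair (does one codeword prefix another?):
  E='00' vs A='001': prefix -- VIOLATION

NO -- this is NOT a valid prefix code. E (00) is a prefix of A (001).


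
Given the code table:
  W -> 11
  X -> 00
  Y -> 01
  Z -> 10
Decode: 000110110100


Decoding:
00 -> X
01 -> Y
10 -> Z
11 -> W
01 -> Y
00 -> X


Result: XYZWYX


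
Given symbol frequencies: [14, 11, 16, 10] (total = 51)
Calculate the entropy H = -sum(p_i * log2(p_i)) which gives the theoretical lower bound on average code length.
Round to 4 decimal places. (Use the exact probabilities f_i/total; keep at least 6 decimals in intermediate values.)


Per-symbol terms -p_i * log2(p_i) with p_i = f_i/51:
  p = 14/51 = 0.274510: log2(p) = -1.865070, -p*log2(p) = 0.511980
  p = 11/51 = 0.215686: log2(p) = -2.212994, -p*log2(p) = 0.477312
  p = 16/51 = 0.313725: log2(p) = -1.672425, -p*log2(p) = 0.524682
  p = 10/51 = 0.196078: log2(p) = -2.350497, -p*log2(p) = 0.460882
H = 0.511980 + 0.477312 + 0.524682 + 0.460882 = 1.974856

H = 1.9749 bits/symbol


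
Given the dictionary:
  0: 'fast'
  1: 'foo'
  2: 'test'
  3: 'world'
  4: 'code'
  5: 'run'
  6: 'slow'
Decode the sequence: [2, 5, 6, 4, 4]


Look up each index in the dictionary:
  2 -> 'test'
  5 -> 'run'
  6 -> 'slow'
  4 -> 'code'
  4 -> 'code'

Decoded: "test run slow code code"


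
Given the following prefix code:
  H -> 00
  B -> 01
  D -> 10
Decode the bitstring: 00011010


Decoding step by step:
Bits 00 -> H
Bits 01 -> B
Bits 10 -> D
Bits 10 -> D


Decoded message: HBDD


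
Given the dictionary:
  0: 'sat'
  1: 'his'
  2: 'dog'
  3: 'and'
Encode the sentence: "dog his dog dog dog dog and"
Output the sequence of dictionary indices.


Look up each word in the dictionary:
  'dog' -> 2
  'his' -> 1
  'dog' -> 2
  'dog' -> 2
  'dog' -> 2
  'dog' -> 2
  'and' -> 3

Encoded: [2, 1, 2, 2, 2, 2, 3]


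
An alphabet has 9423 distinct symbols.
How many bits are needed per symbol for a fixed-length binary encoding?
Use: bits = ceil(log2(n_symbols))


log2(9423) = 13.202
Bracket: 2^13 = 8192 < 9423 <= 2^14 = 16384
So ceil(log2(9423)) = 14

bits = ceil(log2(9423)) = ceil(13.202) = 14 bits


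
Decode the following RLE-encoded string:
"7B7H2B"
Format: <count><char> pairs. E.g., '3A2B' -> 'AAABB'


Expanding each <count><char> pair:
  7B -> 'BBBBBBB'
  7H -> 'HHHHHHH'
  2B -> 'BB'

Decoded = BBBBBBBHHHHHHHBB


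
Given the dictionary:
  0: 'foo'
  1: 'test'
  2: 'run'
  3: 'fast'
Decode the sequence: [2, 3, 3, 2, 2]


Look up each index in the dictionary:
  2 -> 'run'
  3 -> 'fast'
  3 -> 'fast'
  2 -> 'run'
  2 -> 'run'

Decoded: "run fast fast run run"


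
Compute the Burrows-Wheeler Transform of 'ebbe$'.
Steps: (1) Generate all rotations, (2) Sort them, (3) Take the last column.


Rotations (sorted):
  0: $ebbe -> last char: e
  1: bbe$e -> last char: e
  2: be$eb -> last char: b
  3: e$ebb -> last char: b
  4: ebbe$ -> last char: $


BWT = eebb$


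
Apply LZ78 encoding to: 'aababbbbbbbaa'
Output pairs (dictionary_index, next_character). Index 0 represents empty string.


LZ78 encoding steps:
Dictionary: {0: ''}
Step 1: w='' (idx 0), next='a' -> output (0, 'a'), add 'a' as idx 1
Step 2: w='a' (idx 1), next='b' -> output (1, 'b'), add 'ab' as idx 2
Step 3: w='ab' (idx 2), next='b' -> output (2, 'b'), add 'abb' as idx 3
Step 4: w='' (idx 0), next='b' -> output (0, 'b'), add 'b' as idx 4
Step 5: w='b' (idx 4), next='b' -> output (4, 'b'), add 'bb' as idx 5
Step 6: w='bb' (idx 5), next='a' -> output (5, 'a'), add 'bba' as idx 6
Step 7: w='a' (idx 1), end of input -> output (1, '')


Encoded: [(0, 'a'), (1, 'b'), (2, 'b'), (0, 'b'), (4, 'b'), (5, 'a'), (1, '')]


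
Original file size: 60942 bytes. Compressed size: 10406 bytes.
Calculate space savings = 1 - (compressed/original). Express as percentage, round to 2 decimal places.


ratio = compressed/original = 10406/60942 = 0.170753
savings = 1 - ratio = 1 - 0.170753 = 0.829247
as a percentage: 0.829247 * 100 = 82.92%

Space savings = 1 - 10406/60942 = 82.92%


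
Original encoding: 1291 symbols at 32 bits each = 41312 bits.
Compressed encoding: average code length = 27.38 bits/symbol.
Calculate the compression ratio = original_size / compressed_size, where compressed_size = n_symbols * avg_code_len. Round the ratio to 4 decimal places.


original_size = n_symbols * orig_bits = 1291 * 32 = 41312 bits
compressed_size = n_symbols * avg_code_len = 1291 * 27.38 = 35347.58 bits
ratio = original_size / compressed_size = 41312 / 35347.58 = 1.1687

Compression ratio = 1.1687


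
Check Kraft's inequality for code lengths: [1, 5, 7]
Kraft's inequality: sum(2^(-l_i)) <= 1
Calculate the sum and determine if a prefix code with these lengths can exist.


Sum = 2^(-1) + 2^(-5) + 2^(-7)
    = 0.5 + 0.03125 + 0.0078125
    = 69/128 = 0.5390625
Since 0.5390625 <= 1, Kraft's inequality IS satisfied.
A prefix code with these lengths CAN exist.

Kraft sum = 0.5390625. Satisfied.


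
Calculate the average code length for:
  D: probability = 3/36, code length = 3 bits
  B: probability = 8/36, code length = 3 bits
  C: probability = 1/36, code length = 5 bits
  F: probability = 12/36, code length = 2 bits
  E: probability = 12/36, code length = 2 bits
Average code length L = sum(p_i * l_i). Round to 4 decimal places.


Weighted contributions p_i * l_i:
  D: (3/36) * 3 = 9/36
  B: (8/36) * 3 = 24/36
  C: (1/36) * 5 = 5/36
  F: (12/36) * 2 = 24/36
  E: (12/36) * 2 = 24/36
Sum = (9 + 24 + 5 + 24 + 24)/36 = 86/36

L = 86/36 = 2.3889 bits/symbol


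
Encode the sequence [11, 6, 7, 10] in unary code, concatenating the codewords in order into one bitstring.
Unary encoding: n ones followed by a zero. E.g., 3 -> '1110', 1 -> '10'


Encode each number as n ones followed by a terminating 0:
  11 -> 111111111110 (12 bits)
  6 -> 1111110 (7 bits)
  7 -> 11111110 (8 bits)
  10 -> 11111111110 (11 bits)
Total length = 12 + 7 + 8 + 11 = 38 bits.

Unary([11, 6, 7, 10]) = 11111111111011111101111111011111111110 (38 bits)


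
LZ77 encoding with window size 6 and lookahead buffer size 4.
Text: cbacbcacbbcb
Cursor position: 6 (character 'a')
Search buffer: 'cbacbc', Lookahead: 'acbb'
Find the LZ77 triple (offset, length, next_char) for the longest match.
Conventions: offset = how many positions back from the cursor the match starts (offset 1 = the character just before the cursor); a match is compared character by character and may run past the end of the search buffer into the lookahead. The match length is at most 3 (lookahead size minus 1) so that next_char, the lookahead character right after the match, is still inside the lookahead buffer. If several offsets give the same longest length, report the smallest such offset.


Try each offset into the search buffer:
  offset=1 (pos 5, char 'c'): match length 0
  offset=2 (pos 4, char 'b'): match length 0
  offset=3 (pos 3, char 'c'): match length 0
  offset=4 (pos 2, char 'a'): match length 3
  offset=5 (pos 1, char 'b'): match length 0
  offset=6 (pos 0, char 'c'): match length 0
Longest match has length 3 at offset 4.
next_char = character at position 6 + 3 = 9 -> 'b'

Best match: offset=4, length=3 (matching 'acb' starting at position 2)
LZ77 triple: (4, 3, 'b')


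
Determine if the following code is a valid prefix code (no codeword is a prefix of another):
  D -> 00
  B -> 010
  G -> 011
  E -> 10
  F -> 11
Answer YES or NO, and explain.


Checking each pair (does one codeword prefix another?):
  D='00' vs B='010': no prefix
  D='00' vs G='011': no prefix
  D='00' vs E='10': no prefix
  D='00' vs F='11': no prefix
  B='010' vs D='00': no prefix
  B='010' vs G='011': no prefix
  B='010' vs E='10': no prefix
  B='010' vs F='11': no prefix
  G='011' vs D='00': no prefix
  G='011' vs B='010': no prefix
  G='011' vs E='10': no prefix
  G='011' vs F='11': no prefix
  E='10' vs D='00': no prefix
  E='10' vs B='010': no prefix
  E='10' vs G='011': no prefix
  E='10' vs F='11': no prefix
  F='11' vs D='00': no prefix
  F='11' vs B='010': no prefix
  F='11' vs G='011': no prefix
  F='11' vs E='10': no prefix
No violation found over all pairs.

YES -- this is a valid prefix code. No codeword is a prefix of any other codeword.


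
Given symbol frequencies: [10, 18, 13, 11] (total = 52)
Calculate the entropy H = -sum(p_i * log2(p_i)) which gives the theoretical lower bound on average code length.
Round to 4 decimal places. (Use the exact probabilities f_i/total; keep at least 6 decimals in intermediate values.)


Per-symbol terms -p_i * log2(p_i) with p_i = f_i/52:
  p = 10/52 = 0.192308: log2(p) = -2.378512, -p*log2(p) = 0.457406
  p = 18/52 = 0.346154: log2(p) = -1.530515, -p*log2(p) = 0.529794
  p = 13/52 = 0.250000: log2(p) = -2.000000, -p*log2(p) = 0.500000
  p = 11/52 = 0.211538: log2(p) = -2.241008, -p*log2(p) = 0.474059
H = 0.457406 + 0.529794 + 0.500000 + 0.474059 = 1.961259

H = 1.9613 bits/symbol


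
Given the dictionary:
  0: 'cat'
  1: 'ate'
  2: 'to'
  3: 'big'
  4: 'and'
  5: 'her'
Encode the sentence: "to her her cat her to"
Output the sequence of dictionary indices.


Look up each word in the dictionary:
  'to' -> 2
  'her' -> 5
  'her' -> 5
  'cat' -> 0
  'her' -> 5
  'to' -> 2

Encoded: [2, 5, 5, 0, 5, 2]


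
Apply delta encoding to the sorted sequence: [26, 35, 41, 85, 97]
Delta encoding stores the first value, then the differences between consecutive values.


First value: 26
Deltas:
  35 - 26 = 9
  41 - 35 = 6
  85 - 41 = 44
  97 - 85 = 12


Delta encoded: [26, 9, 6, 44, 12]


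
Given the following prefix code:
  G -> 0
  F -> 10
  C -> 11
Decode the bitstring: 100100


Decoding step by step:
Bits 10 -> F
Bits 0 -> G
Bits 10 -> F
Bits 0 -> G


Decoded message: FGFG


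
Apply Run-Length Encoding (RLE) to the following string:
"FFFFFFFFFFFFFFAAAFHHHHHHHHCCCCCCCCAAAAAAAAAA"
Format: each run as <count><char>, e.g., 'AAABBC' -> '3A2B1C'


Scanning runs left to right:
  i=0: run of 'F' x 14 -> '14F'
  i=14: run of 'A' x 3 -> '3A'
  i=17: run of 'F' x 1 -> '1F'
  i=18: run of 'H' x 8 -> '8H'
  i=26: run of 'C' x 8 -> '8C'
  i=34: run of 'A' x 10 -> '10A'

RLE = 14F3A1F8H8C10A


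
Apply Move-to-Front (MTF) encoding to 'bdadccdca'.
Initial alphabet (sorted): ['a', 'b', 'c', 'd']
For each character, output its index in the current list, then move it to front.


MTF encoding:
'b': index 1 in ['a', 'b', 'c', 'd'] -> ['b', 'a', 'c', 'd']
'd': index 3 in ['b', 'a', 'c', 'd'] -> ['d', 'b', 'a', 'c']
'a': index 2 in ['d', 'b', 'a', 'c'] -> ['a', 'd', 'b', 'c']
'd': index 1 in ['a', 'd', 'b', 'c'] -> ['d', 'a', 'b', 'c']
'c': index 3 in ['d', 'a', 'b', 'c'] -> ['c', 'd', 'a', 'b']
'c': index 0 in ['c', 'd', 'a', 'b'] -> ['c', 'd', 'a', 'b']
'd': index 1 in ['c', 'd', 'a', 'b'] -> ['d', 'c', 'a', 'b']
'c': index 1 in ['d', 'c', 'a', 'b'] -> ['c', 'd', 'a', 'b']
'a': index 2 in ['c', 'd', 'a', 'b'] -> ['a', 'c', 'd', 'b']


Output: [1, 3, 2, 1, 3, 0, 1, 1, 2]


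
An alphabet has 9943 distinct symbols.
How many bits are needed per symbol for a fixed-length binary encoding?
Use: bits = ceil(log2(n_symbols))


log2(9943) = 13.2795
Bracket: 2^13 = 8192 < 9943 <= 2^14 = 16384
So ceil(log2(9943)) = 14

bits = ceil(log2(9943)) = ceil(13.2795) = 14 bits


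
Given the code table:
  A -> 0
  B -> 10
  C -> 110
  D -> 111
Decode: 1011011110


Decoding:
10 -> B
110 -> C
111 -> D
10 -> B


Result: BCDB


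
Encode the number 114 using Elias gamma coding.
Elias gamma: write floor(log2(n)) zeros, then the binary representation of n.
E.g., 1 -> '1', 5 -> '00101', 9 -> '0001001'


num_bits = floor(log2(114)) + 1 = 7
leading_zeros = num_bits - 1 = 6
binary(114) = 1110010

Elias gamma(114) = '000000' + '1110010' = 0000001110010 (13 bits)


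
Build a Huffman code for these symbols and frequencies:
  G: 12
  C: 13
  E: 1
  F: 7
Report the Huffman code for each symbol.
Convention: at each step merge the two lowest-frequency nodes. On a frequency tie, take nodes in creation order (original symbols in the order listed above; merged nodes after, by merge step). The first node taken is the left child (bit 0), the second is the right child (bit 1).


Huffman tree construction:
Step 1: Merge E(1) + F(7) = 8
Step 2: Merge (E+F)(8) + G(12) = 20
Step 3: Merge C(13) + ((E+F)+G)(20) = 33
Read each symbol's code off the tree from the root (left child = 0, right child = 1).

Codes:
  G: 11 (length 2)
  C: 0 (length 1)
  E: 100 (length 3)
  F: 101 (length 3)
Average code length: 61/33 = 1.8485 bits/symbol


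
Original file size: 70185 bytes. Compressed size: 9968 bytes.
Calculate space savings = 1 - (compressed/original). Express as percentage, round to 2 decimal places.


ratio = compressed/original = 9968/70185 = 0.142025
savings = 1 - ratio = 1 - 0.142025 = 0.857975
as a percentage: 0.857975 * 100 = 85.8%

Space savings = 1 - 9968/70185 = 85.8%


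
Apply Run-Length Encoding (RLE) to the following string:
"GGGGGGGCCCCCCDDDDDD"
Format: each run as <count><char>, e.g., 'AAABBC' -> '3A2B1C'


Scanning runs left to right:
  i=0: run of 'G' x 7 -> '7G'
  i=7: run of 'C' x 6 -> '6C'
  i=13: run of 'D' x 6 -> '6D'

RLE = 7G6C6D


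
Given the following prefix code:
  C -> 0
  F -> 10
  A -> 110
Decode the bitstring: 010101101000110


Decoding step by step:
Bits 0 -> C
Bits 10 -> F
Bits 10 -> F
Bits 110 -> A
Bits 10 -> F
Bits 0 -> C
Bits 0 -> C
Bits 110 -> A


Decoded message: CFFAFCCA


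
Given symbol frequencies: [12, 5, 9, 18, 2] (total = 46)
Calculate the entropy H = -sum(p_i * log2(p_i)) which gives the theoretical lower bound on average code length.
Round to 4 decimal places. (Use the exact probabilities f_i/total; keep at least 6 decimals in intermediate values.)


Per-symbol terms -p_i * log2(p_i) with p_i = f_i/46:
  p = 12/46 = 0.260870: log2(p) = -1.938599, -p*log2(p) = 0.505722
  p = 5/46 = 0.108696: log2(p) = -3.201634, -p*log2(p) = 0.348004
  p = 9/46 = 0.195652: log2(p) = -2.353637, -p*log2(p) = 0.460494
  p = 18/46 = 0.391304: log2(p) = -1.353637, -p*log2(p) = 0.529684
  p = 2/46 = 0.043478: log2(p) = -4.523562, -p*log2(p) = 0.196677
H = 0.505722 + 0.348004 + 0.460494 + 0.529684 + 0.196677 = 2.040581

H = 2.0406 bits/symbol


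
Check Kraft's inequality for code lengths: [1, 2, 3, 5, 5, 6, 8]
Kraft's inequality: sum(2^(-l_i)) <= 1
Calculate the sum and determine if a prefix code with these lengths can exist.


Sum = 2^(-1) + 2^(-2) + 2^(-3) + 2^(-5) + 2^(-5) + 2^(-6) + 2^(-8)
    = 0.5 + 0.25 + 0.125 + 0.03125 + 0.03125 + 0.015625 + 0.00390625
    = 245/256 = 0.95703125
Since 0.95703125 <= 1, Kraft's inequality IS satisfied.
A prefix code with these lengths CAN exist.

Kraft sum = 0.95703125. Satisfied.


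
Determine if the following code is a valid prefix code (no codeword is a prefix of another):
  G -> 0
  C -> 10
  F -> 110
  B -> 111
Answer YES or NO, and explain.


Checking each pair (does one codeword prefix another?):
  G='0' vs C='10': no prefix
  G='0' vs F='110': no prefix
  G='0' vs B='111': no prefix
  C='10' vs G='0': no prefix
  C='10' vs F='110': no prefix
  C='10' vs B='111': no prefix
  F='110' vs G='0': no prefix
  F='110' vs C='10': no prefix
  F='110' vs B='111': no prefix
  B='111' vs G='0': no prefix
  B='111' vs C='10': no prefix
  B='111' vs F='110': no prefix
No violation found over all pairs.

YES -- this is a valid prefix code. No codeword is a prefix of any other codeword.


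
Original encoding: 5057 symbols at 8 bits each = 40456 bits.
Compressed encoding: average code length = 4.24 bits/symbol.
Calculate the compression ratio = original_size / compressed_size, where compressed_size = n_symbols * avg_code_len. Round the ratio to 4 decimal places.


original_size = n_symbols * orig_bits = 5057 * 8 = 40456 bits
compressed_size = n_symbols * avg_code_len = 5057 * 4.24 = 21441.68 bits
ratio = original_size / compressed_size = 40456 / 21441.68 = 1.8868

Compression ratio = 1.8868


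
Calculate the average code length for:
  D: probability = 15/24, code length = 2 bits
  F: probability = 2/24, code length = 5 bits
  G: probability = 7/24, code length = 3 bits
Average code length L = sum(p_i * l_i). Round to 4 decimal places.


Weighted contributions p_i * l_i:
  D: (15/24) * 2 = 30/24
  F: (2/24) * 5 = 10/24
  G: (7/24) * 3 = 21/24
Sum = (30 + 10 + 21)/24 = 61/24

L = 61/24 = 2.5417 bits/symbol


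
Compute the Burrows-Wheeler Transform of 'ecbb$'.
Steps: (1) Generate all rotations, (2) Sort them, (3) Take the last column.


Rotations (sorted):
  0: $ecbb -> last char: b
  1: b$ecb -> last char: b
  2: bb$ec -> last char: c
  3: cbb$e -> last char: e
  4: ecbb$ -> last char: $


BWT = bbce$


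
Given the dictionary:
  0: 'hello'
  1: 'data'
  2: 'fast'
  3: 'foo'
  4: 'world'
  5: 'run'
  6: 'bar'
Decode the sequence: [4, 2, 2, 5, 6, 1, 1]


Look up each index in the dictionary:
  4 -> 'world'
  2 -> 'fast'
  2 -> 'fast'
  5 -> 'run'
  6 -> 'bar'
  1 -> 'data'
  1 -> 'data'

Decoded: "world fast fast run bar data data"


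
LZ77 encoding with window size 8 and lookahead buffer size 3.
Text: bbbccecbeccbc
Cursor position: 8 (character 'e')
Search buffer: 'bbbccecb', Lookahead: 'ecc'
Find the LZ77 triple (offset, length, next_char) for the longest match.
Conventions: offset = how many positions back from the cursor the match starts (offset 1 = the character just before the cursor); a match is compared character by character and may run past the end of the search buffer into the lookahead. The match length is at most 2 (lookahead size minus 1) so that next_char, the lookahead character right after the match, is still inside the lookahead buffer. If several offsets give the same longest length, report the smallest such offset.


Try each offset into the search buffer:
  offset=1 (pos 7, char 'b'): match length 0
  offset=2 (pos 6, char 'c'): match length 0
  offset=3 (pos 5, char 'e'): match length 2
  offset=4 (pos 4, char 'c'): match length 0
  offset=5 (pos 3, char 'c'): match length 0
  offset=6 (pos 2, char 'b'): match length 0
  offset=7 (pos 1, char 'b'): match length 0
  offset=8 (pos 0, char 'b'): match length 0
Longest match has length 2 at offset 3.
next_char = character at position 8 + 2 = 10 -> 'c'

Best match: offset=3, length=2 (matching 'ec' starting at position 5)
LZ77 triple: (3, 2, 'c')


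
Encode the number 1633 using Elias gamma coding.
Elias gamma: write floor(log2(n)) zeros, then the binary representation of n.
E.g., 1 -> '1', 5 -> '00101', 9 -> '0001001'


num_bits = floor(log2(1633)) + 1 = 11
leading_zeros = num_bits - 1 = 10
binary(1633) = 11001100001

Elias gamma(1633) = '0000000000' + '11001100001' = 000000000011001100001 (21 bits)


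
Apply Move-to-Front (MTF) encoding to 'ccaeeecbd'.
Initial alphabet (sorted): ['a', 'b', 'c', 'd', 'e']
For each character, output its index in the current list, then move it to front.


MTF encoding:
'c': index 2 in ['a', 'b', 'c', 'd', 'e'] -> ['c', 'a', 'b', 'd', 'e']
'c': index 0 in ['c', 'a', 'b', 'd', 'e'] -> ['c', 'a', 'b', 'd', 'e']
'a': index 1 in ['c', 'a', 'b', 'd', 'e'] -> ['a', 'c', 'b', 'd', 'e']
'e': index 4 in ['a', 'c', 'b', 'd', 'e'] -> ['e', 'a', 'c', 'b', 'd']
'e': index 0 in ['e', 'a', 'c', 'b', 'd'] -> ['e', 'a', 'c', 'b', 'd']
'e': index 0 in ['e', 'a', 'c', 'b', 'd'] -> ['e', 'a', 'c', 'b', 'd']
'c': index 2 in ['e', 'a', 'c', 'b', 'd'] -> ['c', 'e', 'a', 'b', 'd']
'b': index 3 in ['c', 'e', 'a', 'b', 'd'] -> ['b', 'c', 'e', 'a', 'd']
'd': index 4 in ['b', 'c', 'e', 'a', 'd'] -> ['d', 'b', 'c', 'e', 'a']


Output: [2, 0, 1, 4, 0, 0, 2, 3, 4]


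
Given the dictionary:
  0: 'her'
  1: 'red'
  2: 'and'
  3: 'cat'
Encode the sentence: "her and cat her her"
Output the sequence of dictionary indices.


Look up each word in the dictionary:
  'her' -> 0
  'and' -> 2
  'cat' -> 3
  'her' -> 0
  'her' -> 0

Encoded: [0, 2, 3, 0, 0]


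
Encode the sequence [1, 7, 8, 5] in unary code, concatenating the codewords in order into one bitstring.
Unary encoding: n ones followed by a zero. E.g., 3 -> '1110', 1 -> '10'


Encode each number as n ones followed by a terminating 0:
  1 -> 10 (2 bits)
  7 -> 11111110 (8 bits)
  8 -> 111111110 (9 bits)
  5 -> 111110 (6 bits)
Total length = 2 + 8 + 9 + 6 = 25 bits.

Unary([1, 7, 8, 5]) = 1011111110111111110111110 (25 bits)


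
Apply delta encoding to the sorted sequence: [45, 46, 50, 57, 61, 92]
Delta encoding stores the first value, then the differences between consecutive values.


First value: 45
Deltas:
  46 - 45 = 1
  50 - 46 = 4
  57 - 50 = 7
  61 - 57 = 4
  92 - 61 = 31


Delta encoded: [45, 1, 4, 7, 4, 31]


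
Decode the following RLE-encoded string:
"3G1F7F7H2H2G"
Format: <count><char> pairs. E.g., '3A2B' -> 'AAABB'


Expanding each <count><char> pair:
  3G -> 'GGG'
  1F -> 'F'
  7F -> 'FFFFFFF'
  7H -> 'HHHHHHH'
  2H -> 'HH'
  2G -> 'GG'

Decoded = GGGFFFFFFFFHHHHHHHHHGG


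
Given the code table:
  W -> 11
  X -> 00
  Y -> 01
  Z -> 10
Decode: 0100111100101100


Decoding:
01 -> Y
00 -> X
11 -> W
11 -> W
00 -> X
10 -> Z
11 -> W
00 -> X


Result: YXWWXZWX


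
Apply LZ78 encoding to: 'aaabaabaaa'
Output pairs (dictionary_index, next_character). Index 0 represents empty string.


LZ78 encoding steps:
Dictionary: {0: ''}
Step 1: w='' (idx 0), next='a' -> output (0, 'a'), add 'a' as idx 1
Step 2: w='a' (idx 1), next='a' -> output (1, 'a'), add 'aa' as idx 2
Step 3: w='' (idx 0), next='b' -> output (0, 'b'), add 'b' as idx 3
Step 4: w='aa' (idx 2), next='b' -> output (2, 'b'), add 'aab' as idx 4
Step 5: w='aa' (idx 2), next='a' -> output (2, 'a'), add 'aaa' as idx 5


Encoded: [(0, 'a'), (1, 'a'), (0, 'b'), (2, 'b'), (2, 'a')]


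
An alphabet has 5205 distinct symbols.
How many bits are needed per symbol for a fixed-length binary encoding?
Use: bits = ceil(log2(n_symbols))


log2(5205) = 12.3457
Bracket: 2^12 = 4096 < 5205 <= 2^13 = 8192
So ceil(log2(5205)) = 13

bits = ceil(log2(5205)) = ceil(12.3457) = 13 bits


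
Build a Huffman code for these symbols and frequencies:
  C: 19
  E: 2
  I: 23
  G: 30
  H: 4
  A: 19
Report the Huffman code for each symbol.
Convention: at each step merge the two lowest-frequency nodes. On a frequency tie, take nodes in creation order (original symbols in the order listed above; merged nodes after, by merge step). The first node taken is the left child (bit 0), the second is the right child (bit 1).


Huffman tree construction:
Step 1: Merge E(2) + H(4) = 6
Step 2: Merge (E+H)(6) + C(19) = 25
Step 3: Merge A(19) + I(23) = 42
Step 4: Merge ((E+H)+C)(25) + G(30) = 55
Step 5: Merge (A+I)(42) + (((E+H)+C)+G)(55) = 97
Read each symbol's code off the tree from the root (left child = 0, right child = 1).

Codes:
  C: 101 (length 3)
  E: 1000 (length 4)
  I: 01 (length 2)
  G: 11 (length 2)
  H: 1001 (length 4)
  A: 00 (length 2)
Average code length: 225/97 = 2.3196 bits/symbol


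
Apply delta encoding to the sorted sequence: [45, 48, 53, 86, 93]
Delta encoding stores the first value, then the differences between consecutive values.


First value: 45
Deltas:
  48 - 45 = 3
  53 - 48 = 5
  86 - 53 = 33
  93 - 86 = 7


Delta encoded: [45, 3, 5, 33, 7]


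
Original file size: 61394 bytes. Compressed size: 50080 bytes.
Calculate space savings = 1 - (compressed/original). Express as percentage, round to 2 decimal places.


ratio = compressed/original = 50080/61394 = 0.815715
savings = 1 - ratio = 1 - 0.815715 = 0.184285
as a percentage: 0.184285 * 100 = 18.43%

Space savings = 1 - 50080/61394 = 18.43%


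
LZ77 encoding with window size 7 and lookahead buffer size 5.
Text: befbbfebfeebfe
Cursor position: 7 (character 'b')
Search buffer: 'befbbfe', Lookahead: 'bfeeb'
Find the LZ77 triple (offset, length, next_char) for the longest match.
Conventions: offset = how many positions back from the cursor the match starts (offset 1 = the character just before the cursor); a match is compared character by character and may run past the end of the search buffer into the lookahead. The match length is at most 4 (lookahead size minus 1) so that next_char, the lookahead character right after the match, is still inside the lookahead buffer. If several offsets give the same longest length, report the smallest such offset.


Try each offset into the search buffer:
  offset=1 (pos 6, char 'e'): match length 0
  offset=2 (pos 5, char 'f'): match length 0
  offset=3 (pos 4, char 'b'): match length 3
  offset=4 (pos 3, char 'b'): match length 1
  offset=5 (pos 2, char 'f'): match length 0
  offset=6 (pos 1, char 'e'): match length 0
  offset=7 (pos 0, char 'b'): match length 1
Longest match has length 3 at offset 3.
next_char = character at position 7 + 3 = 10 -> 'e'

Best match: offset=3, length=3 (matching 'bfe' starting at position 4)
LZ77 triple: (3, 3, 'e')
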